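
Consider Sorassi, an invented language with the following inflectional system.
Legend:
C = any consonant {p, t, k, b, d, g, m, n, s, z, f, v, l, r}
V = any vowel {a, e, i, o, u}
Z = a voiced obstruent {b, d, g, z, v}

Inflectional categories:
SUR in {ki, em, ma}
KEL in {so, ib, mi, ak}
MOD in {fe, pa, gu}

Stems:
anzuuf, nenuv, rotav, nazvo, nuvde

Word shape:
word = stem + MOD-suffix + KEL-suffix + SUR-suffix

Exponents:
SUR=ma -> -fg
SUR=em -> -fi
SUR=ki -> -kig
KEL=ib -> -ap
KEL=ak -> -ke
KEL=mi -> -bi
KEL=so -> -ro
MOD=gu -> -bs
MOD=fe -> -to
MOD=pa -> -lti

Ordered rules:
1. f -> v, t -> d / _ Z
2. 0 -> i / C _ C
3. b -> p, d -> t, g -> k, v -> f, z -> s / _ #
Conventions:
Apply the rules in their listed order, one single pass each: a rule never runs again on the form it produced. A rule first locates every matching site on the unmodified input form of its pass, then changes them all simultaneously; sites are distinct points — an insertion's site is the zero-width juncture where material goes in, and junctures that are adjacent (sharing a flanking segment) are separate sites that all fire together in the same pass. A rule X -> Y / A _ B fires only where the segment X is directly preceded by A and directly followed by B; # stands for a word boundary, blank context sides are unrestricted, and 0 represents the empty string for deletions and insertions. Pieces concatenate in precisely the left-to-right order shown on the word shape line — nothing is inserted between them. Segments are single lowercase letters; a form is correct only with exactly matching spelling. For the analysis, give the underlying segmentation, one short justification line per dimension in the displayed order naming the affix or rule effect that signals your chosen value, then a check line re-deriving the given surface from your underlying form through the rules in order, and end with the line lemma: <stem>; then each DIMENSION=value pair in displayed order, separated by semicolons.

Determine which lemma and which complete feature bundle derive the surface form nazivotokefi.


underlying: nazvo-to-ke-fi
SUR=em - signalled by the affix -fi
KEL=ak - signalled by the affix -ke
MOD=fe - signalled by the affix -to
check: nazvotokefi -> nazvotokefi -> nazivotokefi -> nazivotokefi
lemma: nazvo; SUR=em; KEL=ak; MOD=fe


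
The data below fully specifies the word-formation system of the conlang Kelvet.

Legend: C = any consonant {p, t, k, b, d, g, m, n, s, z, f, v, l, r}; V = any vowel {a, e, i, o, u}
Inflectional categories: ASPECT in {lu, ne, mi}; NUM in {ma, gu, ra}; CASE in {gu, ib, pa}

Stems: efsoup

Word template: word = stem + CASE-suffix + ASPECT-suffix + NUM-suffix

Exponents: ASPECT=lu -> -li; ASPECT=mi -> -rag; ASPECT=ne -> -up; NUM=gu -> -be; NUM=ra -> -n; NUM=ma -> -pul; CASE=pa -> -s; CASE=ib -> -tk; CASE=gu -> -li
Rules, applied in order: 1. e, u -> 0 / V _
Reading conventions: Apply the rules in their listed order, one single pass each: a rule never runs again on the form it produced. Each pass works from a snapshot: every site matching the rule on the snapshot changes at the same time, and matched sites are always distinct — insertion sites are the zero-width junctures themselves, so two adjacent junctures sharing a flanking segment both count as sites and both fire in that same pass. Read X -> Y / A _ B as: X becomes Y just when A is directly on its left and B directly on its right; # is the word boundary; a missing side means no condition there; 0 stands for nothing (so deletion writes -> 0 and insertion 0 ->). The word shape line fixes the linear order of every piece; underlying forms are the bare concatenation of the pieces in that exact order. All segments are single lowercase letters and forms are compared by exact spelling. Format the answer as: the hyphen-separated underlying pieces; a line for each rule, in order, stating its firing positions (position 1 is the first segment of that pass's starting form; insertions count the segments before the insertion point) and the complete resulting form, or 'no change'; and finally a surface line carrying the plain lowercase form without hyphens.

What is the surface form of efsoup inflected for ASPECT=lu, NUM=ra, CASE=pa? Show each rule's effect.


underlying: efsoup-s-li-n
1. e, u -> 0 / V _: fires at position(s) 5: efsopslin
surface: efsopslin


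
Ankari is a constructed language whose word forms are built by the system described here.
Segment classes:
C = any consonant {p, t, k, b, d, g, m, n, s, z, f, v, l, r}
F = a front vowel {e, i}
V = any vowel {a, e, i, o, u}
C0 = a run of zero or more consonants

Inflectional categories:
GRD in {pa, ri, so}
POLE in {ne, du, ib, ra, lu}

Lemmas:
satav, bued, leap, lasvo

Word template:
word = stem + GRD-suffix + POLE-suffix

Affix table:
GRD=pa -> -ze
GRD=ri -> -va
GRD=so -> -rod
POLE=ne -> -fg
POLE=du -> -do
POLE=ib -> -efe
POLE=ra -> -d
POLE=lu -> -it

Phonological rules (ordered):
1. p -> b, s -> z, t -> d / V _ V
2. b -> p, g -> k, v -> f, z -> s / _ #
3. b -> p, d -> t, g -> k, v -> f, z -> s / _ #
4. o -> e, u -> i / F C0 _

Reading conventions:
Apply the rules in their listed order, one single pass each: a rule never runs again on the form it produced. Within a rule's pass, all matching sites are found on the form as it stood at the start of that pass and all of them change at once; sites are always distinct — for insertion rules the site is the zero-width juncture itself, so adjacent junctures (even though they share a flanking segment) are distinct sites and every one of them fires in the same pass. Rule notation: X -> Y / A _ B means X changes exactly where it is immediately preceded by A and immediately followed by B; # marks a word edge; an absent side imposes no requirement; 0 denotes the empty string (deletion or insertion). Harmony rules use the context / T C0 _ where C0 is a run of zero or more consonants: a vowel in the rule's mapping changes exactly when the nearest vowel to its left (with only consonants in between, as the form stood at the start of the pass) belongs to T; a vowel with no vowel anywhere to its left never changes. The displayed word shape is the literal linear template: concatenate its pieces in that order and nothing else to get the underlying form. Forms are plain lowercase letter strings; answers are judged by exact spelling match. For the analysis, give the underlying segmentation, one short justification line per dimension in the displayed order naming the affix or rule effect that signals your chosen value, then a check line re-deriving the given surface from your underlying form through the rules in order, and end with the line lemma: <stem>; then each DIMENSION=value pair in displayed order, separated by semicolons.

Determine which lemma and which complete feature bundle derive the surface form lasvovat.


underlying: lasvo-va-d
GRD=ri - signalled by the affix -va
POLE=ra - signalled by the affix -d
check: lasvovad -> lasvovad -> lasvovad -> lasvovat -> lasvovat
lemma: lasvo; GRD=ri; POLE=ra


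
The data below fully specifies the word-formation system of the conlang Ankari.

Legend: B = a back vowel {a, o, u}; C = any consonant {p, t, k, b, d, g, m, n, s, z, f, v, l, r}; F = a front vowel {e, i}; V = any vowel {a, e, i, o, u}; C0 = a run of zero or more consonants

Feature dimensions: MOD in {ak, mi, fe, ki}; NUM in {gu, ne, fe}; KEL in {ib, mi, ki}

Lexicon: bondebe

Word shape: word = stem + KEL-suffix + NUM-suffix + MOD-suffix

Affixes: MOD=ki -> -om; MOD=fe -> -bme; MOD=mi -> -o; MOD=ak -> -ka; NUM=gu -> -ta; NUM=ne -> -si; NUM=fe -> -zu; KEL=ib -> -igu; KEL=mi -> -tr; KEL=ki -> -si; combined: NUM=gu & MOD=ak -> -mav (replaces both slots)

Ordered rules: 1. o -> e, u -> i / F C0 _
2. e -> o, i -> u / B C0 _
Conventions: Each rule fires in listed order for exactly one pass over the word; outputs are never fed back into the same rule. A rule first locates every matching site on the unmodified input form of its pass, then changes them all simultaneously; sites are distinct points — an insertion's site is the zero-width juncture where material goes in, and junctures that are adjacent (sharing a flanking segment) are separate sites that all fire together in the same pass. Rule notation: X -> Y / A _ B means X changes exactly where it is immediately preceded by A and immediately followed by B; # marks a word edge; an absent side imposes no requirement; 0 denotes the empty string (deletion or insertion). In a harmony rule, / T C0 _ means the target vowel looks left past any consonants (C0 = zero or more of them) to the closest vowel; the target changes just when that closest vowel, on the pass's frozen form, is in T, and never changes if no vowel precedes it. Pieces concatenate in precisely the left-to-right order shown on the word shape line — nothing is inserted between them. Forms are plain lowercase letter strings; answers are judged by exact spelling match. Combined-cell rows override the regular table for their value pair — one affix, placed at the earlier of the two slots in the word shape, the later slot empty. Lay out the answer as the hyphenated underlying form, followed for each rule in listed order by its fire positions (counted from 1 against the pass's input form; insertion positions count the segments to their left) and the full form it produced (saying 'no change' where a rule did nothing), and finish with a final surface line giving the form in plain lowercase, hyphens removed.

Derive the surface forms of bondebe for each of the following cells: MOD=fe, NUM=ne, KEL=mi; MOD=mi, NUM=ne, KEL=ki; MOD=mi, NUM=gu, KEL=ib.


cell MOD=fe, NUM=ne, KEL=mi:
underlying: bondebe-tr-si-bme
1. o -> e, u -> i / F C0 _: no change
2. e -> o, i -> u / B C0 _: fires at position(s) 5: bondobetrsibme
surface: bondobetrsibme

cell MOD=mi, NUM=ne, KEL=ki:
underlying: bondebe-si-si-o
1. o -> e, u -> i / F C0 _: fires at position(s) 12: bondebesisie
2. e -> o, i -> u / B C0 _: fires at position(s) 5: bondobesisie
surface: bondobesisie

cell MOD=mi, NUM=gu, KEL=ib:
underlying: bondebe-igu-ta-o
1. o -> e, u -> i / F C0 _: fires at position(s) 10: bondebeigitao
2. e -> o, i -> u / B C0 _: fires at position(s) 5: bondobeigitao
surface: bondobeigitao


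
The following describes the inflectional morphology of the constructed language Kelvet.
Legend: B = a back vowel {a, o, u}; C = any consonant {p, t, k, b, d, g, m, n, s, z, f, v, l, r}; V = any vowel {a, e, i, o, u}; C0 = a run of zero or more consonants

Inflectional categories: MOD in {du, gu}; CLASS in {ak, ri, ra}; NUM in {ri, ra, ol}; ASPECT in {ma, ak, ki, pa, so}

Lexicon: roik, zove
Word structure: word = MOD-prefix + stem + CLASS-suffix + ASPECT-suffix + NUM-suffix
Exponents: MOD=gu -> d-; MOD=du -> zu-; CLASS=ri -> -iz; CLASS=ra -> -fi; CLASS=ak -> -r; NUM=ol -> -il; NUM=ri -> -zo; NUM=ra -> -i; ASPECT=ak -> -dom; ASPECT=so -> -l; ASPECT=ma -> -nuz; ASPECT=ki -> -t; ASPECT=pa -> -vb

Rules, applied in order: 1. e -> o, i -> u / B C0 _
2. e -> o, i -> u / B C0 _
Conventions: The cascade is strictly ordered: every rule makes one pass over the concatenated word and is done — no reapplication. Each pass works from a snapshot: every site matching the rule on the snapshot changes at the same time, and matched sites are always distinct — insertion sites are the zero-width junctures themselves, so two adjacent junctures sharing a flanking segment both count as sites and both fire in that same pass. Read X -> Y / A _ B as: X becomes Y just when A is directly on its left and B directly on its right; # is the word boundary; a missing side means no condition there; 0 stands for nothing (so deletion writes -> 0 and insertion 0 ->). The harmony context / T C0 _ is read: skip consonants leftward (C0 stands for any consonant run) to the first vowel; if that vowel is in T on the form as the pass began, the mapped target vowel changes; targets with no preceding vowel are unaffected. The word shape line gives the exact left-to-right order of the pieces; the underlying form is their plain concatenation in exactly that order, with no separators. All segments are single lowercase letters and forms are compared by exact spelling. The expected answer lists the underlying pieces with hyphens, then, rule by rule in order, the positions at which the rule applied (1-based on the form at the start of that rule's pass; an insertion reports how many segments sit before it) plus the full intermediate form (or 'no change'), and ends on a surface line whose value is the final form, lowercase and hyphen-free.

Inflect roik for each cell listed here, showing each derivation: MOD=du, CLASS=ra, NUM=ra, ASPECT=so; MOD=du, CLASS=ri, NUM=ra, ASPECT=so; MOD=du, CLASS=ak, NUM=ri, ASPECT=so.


cell MOD=du, CLASS=ra, NUM=ra, ASPECT=so:
underlying: zu-roik-fi-l-i
1. e -> o, i -> u / B C0 _: fires at position(s) 5: zuroukfili
2. e -> o, i -> u / B C0 _: fires at position(s) 8: zuroukfuli
surface: zuroukfuli

cell MOD=du, CLASS=ri, NUM=ra, ASPECT=so:
underlying: zu-roik-iz-l-i
1. e -> o, i -> u / B C0 _: fires at position(s) 5: zuroukizli
2. e -> o, i -> u / B C0 _: fires at position(s) 7: zuroukuzli
surface: zuroukuzli

cell MOD=du, CLASS=ak, NUM=ri, ASPECT=so:
underlying: zu-roik-r-l-zo
1. e -> o, i -> u / B C0 _: fires at position(s) 5: zuroukrlzo
2. e -> o, i -> u / B C0 _: no change
surface: zuroukrlzo


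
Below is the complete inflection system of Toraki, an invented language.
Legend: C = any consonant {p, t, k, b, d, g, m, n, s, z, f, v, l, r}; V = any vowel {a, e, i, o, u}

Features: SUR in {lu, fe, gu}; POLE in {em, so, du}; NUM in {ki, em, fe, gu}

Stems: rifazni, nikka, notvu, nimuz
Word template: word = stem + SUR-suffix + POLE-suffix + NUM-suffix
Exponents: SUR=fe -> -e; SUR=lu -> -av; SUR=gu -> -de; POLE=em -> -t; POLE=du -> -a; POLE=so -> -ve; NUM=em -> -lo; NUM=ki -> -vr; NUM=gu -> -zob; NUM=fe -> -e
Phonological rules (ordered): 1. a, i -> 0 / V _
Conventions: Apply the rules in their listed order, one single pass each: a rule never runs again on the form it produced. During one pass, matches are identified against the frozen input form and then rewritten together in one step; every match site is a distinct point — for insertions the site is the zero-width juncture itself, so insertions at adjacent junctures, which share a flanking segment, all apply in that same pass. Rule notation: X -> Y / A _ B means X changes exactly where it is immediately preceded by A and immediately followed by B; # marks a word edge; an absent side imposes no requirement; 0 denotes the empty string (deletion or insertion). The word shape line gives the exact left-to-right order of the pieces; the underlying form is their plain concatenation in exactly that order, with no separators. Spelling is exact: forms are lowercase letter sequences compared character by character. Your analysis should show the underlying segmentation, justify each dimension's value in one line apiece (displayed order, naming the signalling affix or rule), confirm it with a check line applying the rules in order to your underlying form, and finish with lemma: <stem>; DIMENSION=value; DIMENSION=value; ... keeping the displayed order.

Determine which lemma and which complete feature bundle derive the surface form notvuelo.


underlying: notvu-e-a-lo
SUR=fe - signalled by the affix -e
POLE=du - signalled by the affix -a
NUM=em - signalled by the affix -lo
check: notvuealo -> notvuelo
lemma: notvu; SUR=fe; POLE=du; NUM=em


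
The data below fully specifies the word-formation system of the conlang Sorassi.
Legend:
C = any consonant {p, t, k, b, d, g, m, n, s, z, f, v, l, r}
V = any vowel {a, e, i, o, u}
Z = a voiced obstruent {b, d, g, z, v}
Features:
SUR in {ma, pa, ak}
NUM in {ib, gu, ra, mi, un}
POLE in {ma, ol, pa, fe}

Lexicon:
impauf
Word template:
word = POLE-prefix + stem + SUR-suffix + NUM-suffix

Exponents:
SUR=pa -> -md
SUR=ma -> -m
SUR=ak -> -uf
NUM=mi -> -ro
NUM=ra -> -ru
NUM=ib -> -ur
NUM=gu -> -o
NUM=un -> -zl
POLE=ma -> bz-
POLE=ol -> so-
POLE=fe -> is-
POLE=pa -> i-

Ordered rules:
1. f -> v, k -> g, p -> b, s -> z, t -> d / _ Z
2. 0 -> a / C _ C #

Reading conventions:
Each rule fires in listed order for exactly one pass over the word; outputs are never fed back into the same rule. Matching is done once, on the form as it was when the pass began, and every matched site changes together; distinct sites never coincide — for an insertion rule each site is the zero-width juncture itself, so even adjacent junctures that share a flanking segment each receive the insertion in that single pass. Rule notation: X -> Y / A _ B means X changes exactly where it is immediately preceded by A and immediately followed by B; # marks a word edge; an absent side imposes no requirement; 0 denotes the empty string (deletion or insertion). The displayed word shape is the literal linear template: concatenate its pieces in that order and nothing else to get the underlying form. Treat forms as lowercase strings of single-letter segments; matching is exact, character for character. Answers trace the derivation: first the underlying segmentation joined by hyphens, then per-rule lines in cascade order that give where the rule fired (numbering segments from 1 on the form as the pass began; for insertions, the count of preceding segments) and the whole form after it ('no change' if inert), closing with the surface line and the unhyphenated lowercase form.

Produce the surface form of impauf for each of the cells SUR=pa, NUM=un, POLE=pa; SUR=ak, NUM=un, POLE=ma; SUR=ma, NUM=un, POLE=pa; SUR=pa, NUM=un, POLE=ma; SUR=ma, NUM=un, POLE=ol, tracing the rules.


cell SUR=pa, NUM=un, POLE=pa:
underlying: i-impauf-md-zl
1. f -> v, k -> g, p -> b, s -> z, t -> d / _ Z: no change
2. 0 -> a / C _ C #: inserts after position(s) 10: iimpaufmdzal
surface: iimpaufmdzal

cell SUR=ak, NUM=un, POLE=ma:
underlying: bz-impauf-uf-zl
1. f -> v, k -> g, p -> b, s -> z, t -> d / _ Z: fires at position(s) 10: bzimpaufuvzl
2. 0 -> a / C _ C #: inserts after position(s) 11: bzimpaufuvzal
surface: bzimpaufuvzal

cell SUR=ma, NUM=un, POLE=pa:
underlying: i-impauf-m-zl
1. f -> v, k -> g, p -> b, s -> z, t -> d / _ Z: no change
2. 0 -> a / C _ C #: inserts after position(s) 9: iimpaufmzal
surface: iimpaufmzal

cell SUR=pa, NUM=un, POLE=ma:
underlying: bz-impauf-md-zl
1. f -> v, k -> g, p -> b, s -> z, t -> d / _ Z: no change
2. 0 -> a / C _ C #: inserts after position(s) 11: bzimpaufmdzal
surface: bzimpaufmdzal

cell SUR=ma, NUM=un, POLE=ol:
underlying: so-impauf-m-zl
1. f -> v, k -> g, p -> b, s -> z, t -> d / _ Z: no change
2. 0 -> a / C _ C #: inserts after position(s) 10: soimpaufmzal
surface: soimpaufmzal


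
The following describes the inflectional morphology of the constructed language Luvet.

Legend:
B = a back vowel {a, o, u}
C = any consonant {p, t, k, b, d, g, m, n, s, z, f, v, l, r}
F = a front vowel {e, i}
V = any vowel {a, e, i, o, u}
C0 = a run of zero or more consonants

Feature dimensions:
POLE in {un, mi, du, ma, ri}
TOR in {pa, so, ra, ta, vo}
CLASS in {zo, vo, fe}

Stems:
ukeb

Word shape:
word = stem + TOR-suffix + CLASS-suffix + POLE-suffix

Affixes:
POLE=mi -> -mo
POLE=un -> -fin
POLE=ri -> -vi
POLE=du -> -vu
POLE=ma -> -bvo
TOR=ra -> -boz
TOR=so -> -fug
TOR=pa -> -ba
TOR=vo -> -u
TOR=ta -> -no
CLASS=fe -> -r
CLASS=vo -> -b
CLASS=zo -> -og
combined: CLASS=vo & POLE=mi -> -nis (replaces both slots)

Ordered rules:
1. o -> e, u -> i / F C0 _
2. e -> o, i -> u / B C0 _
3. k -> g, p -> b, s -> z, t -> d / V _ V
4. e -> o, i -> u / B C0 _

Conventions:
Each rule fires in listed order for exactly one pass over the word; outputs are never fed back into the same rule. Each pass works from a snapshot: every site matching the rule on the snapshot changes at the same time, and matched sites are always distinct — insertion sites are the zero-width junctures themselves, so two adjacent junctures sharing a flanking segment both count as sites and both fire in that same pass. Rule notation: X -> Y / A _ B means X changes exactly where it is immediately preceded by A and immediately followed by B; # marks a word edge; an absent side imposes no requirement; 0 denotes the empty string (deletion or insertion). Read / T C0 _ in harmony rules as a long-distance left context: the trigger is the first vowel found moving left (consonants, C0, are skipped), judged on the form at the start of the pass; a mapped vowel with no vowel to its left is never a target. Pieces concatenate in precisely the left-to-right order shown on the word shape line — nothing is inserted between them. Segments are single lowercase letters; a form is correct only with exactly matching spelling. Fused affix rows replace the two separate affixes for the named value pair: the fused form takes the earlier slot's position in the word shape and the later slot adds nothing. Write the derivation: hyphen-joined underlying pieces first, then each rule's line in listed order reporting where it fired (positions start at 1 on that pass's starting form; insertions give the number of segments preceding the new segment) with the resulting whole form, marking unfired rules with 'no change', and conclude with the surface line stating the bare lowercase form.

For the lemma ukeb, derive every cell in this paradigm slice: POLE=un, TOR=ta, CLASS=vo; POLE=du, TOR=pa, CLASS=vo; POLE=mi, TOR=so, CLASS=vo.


cell POLE=un, TOR=ta, CLASS=vo:
underlying: ukeb-no-b-fin
1. o -> e, u -> i / F C0 _: fires at position(s) 6: ukebnebfin
2. e -> o, i -> u / B C0 _: fires at position(s) 3: ukobnebfin
3. k -> g, p -> b, s -> z, t -> d / V _ V: fires at position(s) 2: ugobnebfin
4. e -> o, i -> u / B C0 _: fires at position(s) 6: ugobnobfin
surface: ugobnobfin

cell POLE=du, TOR=pa, CLASS=vo:
underlying: ukeb-ba-b-vu
1. o -> e, u -> i / F C0 _: no change
2. e -> o, i -> u / B C0 _: fires at position(s) 3: ukobbabvu
3. k -> g, p -> b, s -> z, t -> d / V _ V: fires at position(s) 2: ugobbabvu
4. e -> o, i -> u / B C0 _: no change
surface: ugobbabvu

cell POLE=mi, TOR=so, CLASS=vo:
underlying: ukeb-fug-nis
1. o -> e, u -> i / F C0 _: fires at position(s) 6: ukebfignis
2. e -> o, i -> u / B C0 _: fires at position(s) 3: ukobfignis
3. k -> g, p -> b, s -> z, t -> d / V _ V: fires at position(s) 2: ugobfignis
4. e -> o, i -> u / B C0 _: fires at position(s) 6: ugobfugnis
surface: ugobfugnis


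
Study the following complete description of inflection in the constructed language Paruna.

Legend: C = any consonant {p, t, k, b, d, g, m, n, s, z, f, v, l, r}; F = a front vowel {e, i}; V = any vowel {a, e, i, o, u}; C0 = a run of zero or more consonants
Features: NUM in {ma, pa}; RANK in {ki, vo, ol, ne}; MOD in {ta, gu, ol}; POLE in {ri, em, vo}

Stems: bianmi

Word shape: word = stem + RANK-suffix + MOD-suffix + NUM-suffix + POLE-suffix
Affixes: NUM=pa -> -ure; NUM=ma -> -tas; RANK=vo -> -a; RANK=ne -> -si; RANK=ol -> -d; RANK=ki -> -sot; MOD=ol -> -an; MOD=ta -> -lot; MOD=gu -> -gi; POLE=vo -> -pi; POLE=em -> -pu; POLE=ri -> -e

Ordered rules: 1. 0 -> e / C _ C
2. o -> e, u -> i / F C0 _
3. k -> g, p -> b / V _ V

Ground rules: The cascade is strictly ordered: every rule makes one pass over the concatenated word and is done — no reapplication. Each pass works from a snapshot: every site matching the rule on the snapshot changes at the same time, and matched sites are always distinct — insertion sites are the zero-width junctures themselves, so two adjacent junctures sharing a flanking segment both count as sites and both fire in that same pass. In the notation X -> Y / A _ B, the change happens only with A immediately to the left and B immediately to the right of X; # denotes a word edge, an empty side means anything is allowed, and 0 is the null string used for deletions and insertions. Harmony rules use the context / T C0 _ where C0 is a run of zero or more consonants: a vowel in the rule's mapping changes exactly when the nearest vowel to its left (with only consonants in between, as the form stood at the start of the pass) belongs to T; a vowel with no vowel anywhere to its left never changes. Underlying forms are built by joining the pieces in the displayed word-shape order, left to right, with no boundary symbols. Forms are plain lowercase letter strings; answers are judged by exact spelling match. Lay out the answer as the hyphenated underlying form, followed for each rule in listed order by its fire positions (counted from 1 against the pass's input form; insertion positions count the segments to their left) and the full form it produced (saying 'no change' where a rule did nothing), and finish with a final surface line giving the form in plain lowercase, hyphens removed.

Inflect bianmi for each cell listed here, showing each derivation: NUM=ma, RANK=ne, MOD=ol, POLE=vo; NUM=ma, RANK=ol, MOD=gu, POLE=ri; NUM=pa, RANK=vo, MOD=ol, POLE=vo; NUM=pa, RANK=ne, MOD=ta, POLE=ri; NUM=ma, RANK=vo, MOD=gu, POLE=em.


cell NUM=ma, RANK=ne, MOD=ol, POLE=vo:
underlying: bianmi-si-an-tas-pi
1. 0 -> e / C _ C: inserts after position(s) 4, 10, 13: bianemisianetasepi
2. o -> e, u -> i / F C0 _: no change
3. k -> g, p -> b / V _ V: fires at position(s) 17: bianemisianetasebi
surface: bianemisianetasebi

cell NUM=ma, RANK=ol, MOD=gu, POLE=ri:
underlying: bianmi-d-gi-tas-e
1. 0 -> e / C _ C: inserts after position(s) 4, 7: bianemidegitase
2. o -> e, u -> i / F C0 _: no change
3. k -> g, p -> b / V _ V: no change
surface: bianemidegitase

cell NUM=pa, RANK=vo, MOD=ol, POLE=vo:
underlying: bianmi-a-an-ure-pi
1. 0 -> e / C _ C: inserts after position(s) 4: bianemiaanurepi
2. o -> e, u -> i / F C0 _: no change
3. k -> g, p -> b / V _ V: fires at position(s) 14: bianemiaanurebi
surface: bianemiaanurebi

cell NUM=pa, RANK=ne, MOD=ta, POLE=ri:
underlying: bianmi-si-lot-ure-e
1. 0 -> e / C _ C: inserts after position(s) 4: bianemisiloturee
2. o -> e, u -> i / F C0 _: fires at position(s) 11: bianemisileturee
3. k -> g, p -> b / V _ V: no change
surface: bianemisileturee

cell NUM=ma, RANK=vo, MOD=gu, POLE=em:
underlying: bianmi-a-gi-tas-pu
1. 0 -> e / C _ C: inserts after position(s) 4, 12: bianemiagitasepu
2. o -> e, u -> i / F C0 _: fires at position(s) 16: bianemiagitasepi
3. k -> g, p -> b / V _ V: fires at position(s) 15: bianemiagitasebi
surface: bianemiagitasebi


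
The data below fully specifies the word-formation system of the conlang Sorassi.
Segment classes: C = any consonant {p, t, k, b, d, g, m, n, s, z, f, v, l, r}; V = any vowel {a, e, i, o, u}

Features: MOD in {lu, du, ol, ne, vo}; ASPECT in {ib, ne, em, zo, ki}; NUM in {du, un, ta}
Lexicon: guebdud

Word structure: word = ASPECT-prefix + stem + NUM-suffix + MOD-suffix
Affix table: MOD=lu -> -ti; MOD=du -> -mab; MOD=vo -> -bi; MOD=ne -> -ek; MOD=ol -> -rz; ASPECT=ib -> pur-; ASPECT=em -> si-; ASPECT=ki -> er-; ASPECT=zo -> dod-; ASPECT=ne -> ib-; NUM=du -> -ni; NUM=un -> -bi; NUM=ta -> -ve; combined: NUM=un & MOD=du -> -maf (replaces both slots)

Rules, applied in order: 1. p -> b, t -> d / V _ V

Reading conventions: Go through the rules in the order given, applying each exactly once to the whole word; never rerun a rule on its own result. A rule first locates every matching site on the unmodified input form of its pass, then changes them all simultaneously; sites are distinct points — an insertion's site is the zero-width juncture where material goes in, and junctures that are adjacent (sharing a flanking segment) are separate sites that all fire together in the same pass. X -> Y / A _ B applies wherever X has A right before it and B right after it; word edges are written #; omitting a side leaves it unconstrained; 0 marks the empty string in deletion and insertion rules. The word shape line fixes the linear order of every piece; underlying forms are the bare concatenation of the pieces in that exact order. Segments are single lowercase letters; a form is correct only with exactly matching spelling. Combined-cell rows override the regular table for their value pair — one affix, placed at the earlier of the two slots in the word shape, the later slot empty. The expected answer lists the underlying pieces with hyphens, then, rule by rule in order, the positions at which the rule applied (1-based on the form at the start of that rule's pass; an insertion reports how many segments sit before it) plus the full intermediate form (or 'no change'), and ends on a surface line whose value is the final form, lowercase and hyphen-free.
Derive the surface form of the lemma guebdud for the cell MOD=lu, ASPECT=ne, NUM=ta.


underlying: ib-guebdud-ve-ti
1. p -> b, t -> d / V _ V: fires at position(s) 12: ibguebdudvedi
surface: ibguebdudvedi


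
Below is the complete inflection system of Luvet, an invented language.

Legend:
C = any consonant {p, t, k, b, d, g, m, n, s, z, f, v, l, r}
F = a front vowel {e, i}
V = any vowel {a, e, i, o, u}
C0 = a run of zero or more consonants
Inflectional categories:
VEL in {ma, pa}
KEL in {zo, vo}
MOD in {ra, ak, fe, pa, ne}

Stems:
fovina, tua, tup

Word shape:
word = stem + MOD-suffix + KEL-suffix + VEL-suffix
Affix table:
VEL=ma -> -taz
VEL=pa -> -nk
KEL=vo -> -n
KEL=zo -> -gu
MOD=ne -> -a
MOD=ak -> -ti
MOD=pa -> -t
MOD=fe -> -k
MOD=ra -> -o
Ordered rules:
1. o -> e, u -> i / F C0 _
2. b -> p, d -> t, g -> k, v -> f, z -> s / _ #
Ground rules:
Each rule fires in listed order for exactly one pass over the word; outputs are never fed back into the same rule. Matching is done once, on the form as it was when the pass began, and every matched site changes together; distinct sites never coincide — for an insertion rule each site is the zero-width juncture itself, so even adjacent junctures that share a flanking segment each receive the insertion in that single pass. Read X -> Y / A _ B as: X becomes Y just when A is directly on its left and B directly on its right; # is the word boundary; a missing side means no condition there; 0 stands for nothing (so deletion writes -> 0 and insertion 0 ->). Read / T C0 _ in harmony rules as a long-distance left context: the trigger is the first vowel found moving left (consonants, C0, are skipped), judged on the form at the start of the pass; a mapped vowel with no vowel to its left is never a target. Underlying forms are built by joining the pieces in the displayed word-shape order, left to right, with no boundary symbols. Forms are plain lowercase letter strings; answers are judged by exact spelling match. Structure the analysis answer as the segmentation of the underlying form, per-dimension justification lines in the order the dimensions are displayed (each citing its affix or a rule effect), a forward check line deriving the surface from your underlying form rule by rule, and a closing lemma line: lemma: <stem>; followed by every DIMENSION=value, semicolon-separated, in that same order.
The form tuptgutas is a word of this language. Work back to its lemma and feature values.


underlying: tup-t-gu-taz
VEL=ma - signalled by the affix -taz
KEL=zo - signalled by the affix -gu
MOD=pa - signalled by the affix -t
check: tuptgutaz -> tuptgutaz -> tuptgutas
lemma: tup; VEL=ma; KEL=zo; MOD=pa


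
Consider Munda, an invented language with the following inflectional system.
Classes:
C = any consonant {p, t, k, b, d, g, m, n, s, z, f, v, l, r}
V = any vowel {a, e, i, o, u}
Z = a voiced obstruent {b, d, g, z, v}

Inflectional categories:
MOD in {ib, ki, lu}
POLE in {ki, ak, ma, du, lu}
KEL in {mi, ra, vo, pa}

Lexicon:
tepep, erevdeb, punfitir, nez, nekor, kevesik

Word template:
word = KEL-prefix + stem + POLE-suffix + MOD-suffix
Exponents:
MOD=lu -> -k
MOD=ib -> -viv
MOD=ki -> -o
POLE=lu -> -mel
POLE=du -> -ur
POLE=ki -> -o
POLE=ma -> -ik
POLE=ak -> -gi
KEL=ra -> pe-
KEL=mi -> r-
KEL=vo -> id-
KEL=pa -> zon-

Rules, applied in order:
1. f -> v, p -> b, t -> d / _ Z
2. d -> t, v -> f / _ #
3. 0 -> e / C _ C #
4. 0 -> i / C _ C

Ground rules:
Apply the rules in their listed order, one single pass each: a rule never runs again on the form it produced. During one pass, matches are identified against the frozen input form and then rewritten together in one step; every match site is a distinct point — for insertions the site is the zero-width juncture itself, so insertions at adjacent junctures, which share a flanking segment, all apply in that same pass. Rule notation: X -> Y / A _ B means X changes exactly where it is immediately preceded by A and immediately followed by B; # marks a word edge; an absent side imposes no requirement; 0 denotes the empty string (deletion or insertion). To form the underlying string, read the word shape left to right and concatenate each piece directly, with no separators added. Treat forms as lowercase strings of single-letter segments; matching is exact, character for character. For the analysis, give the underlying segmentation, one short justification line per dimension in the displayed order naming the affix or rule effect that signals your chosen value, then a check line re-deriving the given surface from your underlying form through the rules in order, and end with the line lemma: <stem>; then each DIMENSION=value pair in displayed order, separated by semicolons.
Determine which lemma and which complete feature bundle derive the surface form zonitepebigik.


underlying: zon-tepep-gi-k
MOD=lu - signalled by the affix -k
POLE=ak - signalled by the affix -gi
KEL=pa - signalled by the affix zon-
check: zontepepgik -> zontepebgik -> zontepebgik -> zontepebgik -> zonitepebigik
lemma: tepep; MOD=lu; POLE=ak; KEL=pa


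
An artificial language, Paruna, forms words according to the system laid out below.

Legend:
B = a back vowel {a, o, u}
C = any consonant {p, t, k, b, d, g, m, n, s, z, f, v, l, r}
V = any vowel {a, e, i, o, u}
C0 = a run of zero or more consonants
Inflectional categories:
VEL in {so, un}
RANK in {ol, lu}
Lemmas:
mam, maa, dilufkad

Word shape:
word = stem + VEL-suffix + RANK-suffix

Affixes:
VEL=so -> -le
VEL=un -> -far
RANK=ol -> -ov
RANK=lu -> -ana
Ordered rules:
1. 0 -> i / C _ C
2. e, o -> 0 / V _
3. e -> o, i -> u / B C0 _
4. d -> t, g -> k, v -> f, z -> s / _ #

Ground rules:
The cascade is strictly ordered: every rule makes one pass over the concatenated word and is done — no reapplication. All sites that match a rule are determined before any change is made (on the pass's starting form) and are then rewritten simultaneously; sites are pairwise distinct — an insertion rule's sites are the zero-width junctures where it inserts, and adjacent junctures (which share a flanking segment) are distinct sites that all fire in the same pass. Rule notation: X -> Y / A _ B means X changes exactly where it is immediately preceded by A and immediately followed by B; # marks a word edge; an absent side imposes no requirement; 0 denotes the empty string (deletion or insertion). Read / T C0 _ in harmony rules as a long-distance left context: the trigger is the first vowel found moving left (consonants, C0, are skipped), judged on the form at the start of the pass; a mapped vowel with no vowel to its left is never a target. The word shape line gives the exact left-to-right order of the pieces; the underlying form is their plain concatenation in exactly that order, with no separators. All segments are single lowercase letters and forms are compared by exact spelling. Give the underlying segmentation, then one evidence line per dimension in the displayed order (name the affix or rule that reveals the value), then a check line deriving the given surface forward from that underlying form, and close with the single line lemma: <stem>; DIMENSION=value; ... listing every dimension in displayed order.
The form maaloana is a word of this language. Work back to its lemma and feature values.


underlying: maa-le-ana
VEL=so - signalled by the affix -le
RANK=lu - signalled by the affix -ana
check: maaleana -> maaleana -> maaleana -> maaloana -> maaloana
lemma: maa; VEL=so; RANK=lu


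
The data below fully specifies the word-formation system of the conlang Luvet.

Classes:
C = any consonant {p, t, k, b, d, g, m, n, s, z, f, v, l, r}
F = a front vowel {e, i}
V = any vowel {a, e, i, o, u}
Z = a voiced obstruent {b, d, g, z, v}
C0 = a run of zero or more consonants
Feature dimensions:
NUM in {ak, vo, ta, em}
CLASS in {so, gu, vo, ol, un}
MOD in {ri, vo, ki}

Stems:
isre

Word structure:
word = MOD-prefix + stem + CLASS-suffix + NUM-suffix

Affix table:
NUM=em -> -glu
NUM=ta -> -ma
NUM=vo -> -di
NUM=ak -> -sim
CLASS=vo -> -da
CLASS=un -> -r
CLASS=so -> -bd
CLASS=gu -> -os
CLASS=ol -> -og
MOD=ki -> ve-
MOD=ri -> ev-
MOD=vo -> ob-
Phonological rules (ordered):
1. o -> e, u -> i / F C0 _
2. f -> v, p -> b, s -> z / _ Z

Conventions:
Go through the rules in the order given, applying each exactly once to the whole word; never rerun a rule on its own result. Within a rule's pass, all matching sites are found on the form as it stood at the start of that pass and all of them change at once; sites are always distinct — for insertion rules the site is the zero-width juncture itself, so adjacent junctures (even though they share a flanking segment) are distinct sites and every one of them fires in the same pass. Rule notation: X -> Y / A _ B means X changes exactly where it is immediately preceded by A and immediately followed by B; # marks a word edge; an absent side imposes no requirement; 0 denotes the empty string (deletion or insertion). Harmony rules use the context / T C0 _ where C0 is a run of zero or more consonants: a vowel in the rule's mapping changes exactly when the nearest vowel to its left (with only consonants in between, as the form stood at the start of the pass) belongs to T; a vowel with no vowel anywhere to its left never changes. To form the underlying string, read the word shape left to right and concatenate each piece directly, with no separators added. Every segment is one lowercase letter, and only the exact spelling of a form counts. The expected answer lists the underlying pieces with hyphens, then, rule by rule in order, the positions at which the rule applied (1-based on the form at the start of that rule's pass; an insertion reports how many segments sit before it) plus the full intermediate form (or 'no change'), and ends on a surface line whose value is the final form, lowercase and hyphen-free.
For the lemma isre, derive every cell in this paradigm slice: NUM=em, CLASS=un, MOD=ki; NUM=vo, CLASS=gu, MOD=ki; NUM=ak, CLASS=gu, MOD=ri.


cell NUM=em, CLASS=un, MOD=ki:
underlying: ve-isre-r-glu
1. o -> e, u -> i / F C0 _: fires at position(s) 10: veisrergli
2. f -> v, p -> b, s -> z / _ Z: no change
surface: veisrergli

cell NUM=vo, CLASS=gu, MOD=ki:
underlying: ve-isre-os-di
1. o -> e, u -> i / F C0 _: fires at position(s) 7: veisreesdi
2. f -> v, p -> b, s -> z / _ Z: fires at position(s) 8: veisreezdi
surface: veisreezdi

cell NUM=ak, CLASS=gu, MOD=ri:
underlying: ev-isre-os-sim
1. o -> e, u -> i / F C0 _: fires at position(s) 7: evisreessim
2. f -> v, p -> b, s -> z / _ Z: no change
surface: evisreessim


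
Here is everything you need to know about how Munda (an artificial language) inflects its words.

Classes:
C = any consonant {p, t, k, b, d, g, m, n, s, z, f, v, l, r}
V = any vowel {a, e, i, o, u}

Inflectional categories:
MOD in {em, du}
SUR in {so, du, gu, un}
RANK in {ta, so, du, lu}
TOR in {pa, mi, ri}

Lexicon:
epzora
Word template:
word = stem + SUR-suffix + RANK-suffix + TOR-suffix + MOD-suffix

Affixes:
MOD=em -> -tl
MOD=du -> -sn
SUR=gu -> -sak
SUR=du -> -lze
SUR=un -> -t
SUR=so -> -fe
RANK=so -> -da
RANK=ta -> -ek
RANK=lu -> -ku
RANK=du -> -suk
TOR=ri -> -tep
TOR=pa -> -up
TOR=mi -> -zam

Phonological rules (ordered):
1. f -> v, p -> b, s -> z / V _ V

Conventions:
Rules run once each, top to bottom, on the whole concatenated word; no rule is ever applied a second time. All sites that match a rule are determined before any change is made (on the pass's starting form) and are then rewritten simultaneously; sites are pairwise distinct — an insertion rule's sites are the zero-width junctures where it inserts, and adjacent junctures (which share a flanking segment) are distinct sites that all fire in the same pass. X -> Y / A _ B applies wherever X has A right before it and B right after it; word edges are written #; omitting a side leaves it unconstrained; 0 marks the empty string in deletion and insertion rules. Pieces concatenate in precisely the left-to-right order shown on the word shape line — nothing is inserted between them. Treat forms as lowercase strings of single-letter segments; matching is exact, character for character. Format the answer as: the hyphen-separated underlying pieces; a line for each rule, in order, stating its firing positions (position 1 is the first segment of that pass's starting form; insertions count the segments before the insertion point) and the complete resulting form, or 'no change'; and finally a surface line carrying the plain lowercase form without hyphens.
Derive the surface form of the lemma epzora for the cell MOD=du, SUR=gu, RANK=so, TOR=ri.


underlying: epzora-sak-da-tep-sn
1. f -> v, p -> b, s -> z / V _ V: fires at position(s) 7: epzorazakdatepsn
surface: epzorazakdatepsn
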